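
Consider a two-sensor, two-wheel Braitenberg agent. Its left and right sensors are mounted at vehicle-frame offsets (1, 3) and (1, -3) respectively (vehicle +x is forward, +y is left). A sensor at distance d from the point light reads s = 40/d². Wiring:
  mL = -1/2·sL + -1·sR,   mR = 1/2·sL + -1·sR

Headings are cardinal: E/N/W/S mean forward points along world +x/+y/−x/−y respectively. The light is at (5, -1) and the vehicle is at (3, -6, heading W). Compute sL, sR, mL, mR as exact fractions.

40/73 40/13 -3180/949 -2660/949

left sensor world pos  = (2, -9); dL² = 73
right sensor world pos = (2, -3); dR² = 13
sL = 40/73 = 40/73
sR = 40/13 = 40/13
mL = -1/2·sL + -1·sR = -3180/949
mR = 1/2·sL + -1·sR = -2660/949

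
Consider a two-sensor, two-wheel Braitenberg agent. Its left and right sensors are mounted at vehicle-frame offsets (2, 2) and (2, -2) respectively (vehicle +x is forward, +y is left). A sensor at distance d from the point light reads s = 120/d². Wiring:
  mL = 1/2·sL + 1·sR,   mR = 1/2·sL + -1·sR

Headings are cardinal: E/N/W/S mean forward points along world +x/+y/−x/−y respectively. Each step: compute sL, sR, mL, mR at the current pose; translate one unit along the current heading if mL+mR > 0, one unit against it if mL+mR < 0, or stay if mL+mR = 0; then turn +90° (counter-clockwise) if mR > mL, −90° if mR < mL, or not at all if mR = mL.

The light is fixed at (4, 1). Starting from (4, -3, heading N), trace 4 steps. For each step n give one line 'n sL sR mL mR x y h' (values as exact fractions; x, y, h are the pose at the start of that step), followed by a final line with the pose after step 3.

n=0: pose=(4,-3,N); sL=15, sR=15; mL=45/2, mR=-15/2; mL+mR=15 → advance +1; mR−mL=-30 → turn -1·90°
n=1: pose=(4,-2,E); sL=24, sR=120/29; mL=468/29, mR=228/29; mL+mR=24 → advance +1; mR−mL=-240/29 → turn -1·90°
n=2: pose=(5,-2,S); sL=60/17, sR=60/13; mL=1410/221, mR=-630/221; mL+mR=60/17 → advance +1; mR−mL=-120/13 → turn -1·90°
n=3: pose=(5,-3,W); sL=120/37, sR=24; mL=948/37, mR=-828/37; mL+mR=120/37 → advance +1; mR−mL=-48 → turn -1·90°

0 15 15 45/2 -15/2 4 -3 N
1 24 120/29 468/29 228/29 4 -2 E
2 60/17 60/13 1410/221 -630/221 5 -2 S
3 120/37 24 948/37 -828/37 5 -3 W
final 4 -3 N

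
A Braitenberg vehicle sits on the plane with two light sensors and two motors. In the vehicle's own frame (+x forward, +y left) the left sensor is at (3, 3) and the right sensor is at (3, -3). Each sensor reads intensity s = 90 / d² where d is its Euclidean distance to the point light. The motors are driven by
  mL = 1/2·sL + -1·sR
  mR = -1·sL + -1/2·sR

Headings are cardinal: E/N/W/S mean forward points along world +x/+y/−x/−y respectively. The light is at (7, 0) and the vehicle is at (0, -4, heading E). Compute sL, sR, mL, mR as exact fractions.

90/17 18/13 279/221 -1323/221

left sensor world pos  = (3, -1); dL² = 17
right sensor world pos = (3, -7); dR² = 65
sL = 90/17 = 90/17
sR = 90/65 = 18/13
mL = 1/2·sL + -1·sR = 279/221
mR = -1·sL + -1/2·sR = -1323/221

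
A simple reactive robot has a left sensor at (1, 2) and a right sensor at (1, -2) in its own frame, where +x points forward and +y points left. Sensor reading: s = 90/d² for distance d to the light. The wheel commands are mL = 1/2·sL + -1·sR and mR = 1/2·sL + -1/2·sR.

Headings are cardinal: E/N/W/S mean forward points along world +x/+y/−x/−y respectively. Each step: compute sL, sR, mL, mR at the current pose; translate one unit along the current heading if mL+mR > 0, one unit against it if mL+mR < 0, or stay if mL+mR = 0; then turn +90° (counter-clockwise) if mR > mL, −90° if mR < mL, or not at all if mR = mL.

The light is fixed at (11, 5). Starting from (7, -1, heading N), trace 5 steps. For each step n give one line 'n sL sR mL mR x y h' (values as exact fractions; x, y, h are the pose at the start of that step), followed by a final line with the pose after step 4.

0 90/61 90/29 -4185/1769 -1440/1769 7 -1 N
1 45/53 9/5 -729/530 -126/265 7 -2 W
2 18/13 90/89 -369/1157 216/1157 8 -2 S
3 9/2 45/34 63/68 27/17 8 -1 E
4 90/41 18/5 -513/205 -144/205 9 -1 N
final 9 -2 W

n=0: pose=(7,-1,N); sL=90/61, sR=90/29; mL=-4185/1769, mR=-1440/1769; mL+mR=-5625/1769 → advance -1; mR−mL=45/29 → turn +1·90°
n=1: pose=(7,-2,W); sL=45/53, sR=9/5; mL=-729/530, mR=-126/265; mL+mR=-981/530 → advance -1; mR−mL=9/10 → turn +1·90°
n=2: pose=(8,-2,S); sL=18/13, sR=90/89; mL=-369/1157, mR=216/1157; mL+mR=-153/1157 → advance -1; mR−mL=45/89 → turn +1·90°
n=3: pose=(8,-1,E); sL=9/2, sR=45/34; mL=63/68, mR=27/17; mL+mR=171/68 → advance +1; mR−mL=45/68 → turn +1·90°
n=4: pose=(9,-1,N); sL=90/41, sR=18/5; mL=-513/205, mR=-144/205; mL+mR=-657/205 → advance -1; mR−mL=9/5 → turn +1·90°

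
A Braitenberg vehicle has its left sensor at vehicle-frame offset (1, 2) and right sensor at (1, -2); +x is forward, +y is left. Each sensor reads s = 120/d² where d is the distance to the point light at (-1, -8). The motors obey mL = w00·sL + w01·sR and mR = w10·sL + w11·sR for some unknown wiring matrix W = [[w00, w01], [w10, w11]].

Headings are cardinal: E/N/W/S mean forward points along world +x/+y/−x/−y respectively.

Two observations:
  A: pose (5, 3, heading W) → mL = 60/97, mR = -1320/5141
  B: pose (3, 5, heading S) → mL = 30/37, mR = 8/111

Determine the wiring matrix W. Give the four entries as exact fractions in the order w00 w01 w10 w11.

0 1 -1/2 1/2

obs A: pose=(5,3,W) → sL=60/53, sR=60/97, mL=60/97, mR=-1320/5141
obs B: pose=(3,5,S) → sL=2/3, sR=30/37, mL=30/37, mR=8/111
sensor matrix S = [[60/53, 60/97], [2/3, 30/37]]; det S = 96160/190217
solve [mL_A; mL_B] = S·[w00; w01] and [mR_A; mR_B] = S·[w10; w11]:
  w00 = 0, w01 = 1, w10 = -1/2, w11 = 1/2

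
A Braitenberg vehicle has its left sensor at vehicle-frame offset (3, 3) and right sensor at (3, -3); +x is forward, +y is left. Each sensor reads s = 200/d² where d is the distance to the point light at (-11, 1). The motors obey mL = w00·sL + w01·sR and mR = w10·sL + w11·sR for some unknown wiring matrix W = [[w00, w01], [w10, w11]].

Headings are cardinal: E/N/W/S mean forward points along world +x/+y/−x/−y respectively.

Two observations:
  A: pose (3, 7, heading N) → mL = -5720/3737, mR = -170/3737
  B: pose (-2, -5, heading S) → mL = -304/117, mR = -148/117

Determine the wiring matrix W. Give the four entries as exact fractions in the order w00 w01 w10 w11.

-1 -1 1/2 -1

obs A: pose=(3,7,N) → sL=100/101, sR=20/37, mL=-5720/3737, mR=-170/3737
obs B: pose=(-2,-5,S) → sL=8/9, sR=200/117, mL=-304/117, mR=-148/117
sensor matrix S = [[100/101, 20/37], [8/9, 200/117]]; det S = 58880/48581
solve [mL_A; mL_B] = S·[w00; w01] and [mR_A; mR_B] = S·[w10; w11]:
  w00 = -1, w01 = -1, w10 = 1/2, w11 = -1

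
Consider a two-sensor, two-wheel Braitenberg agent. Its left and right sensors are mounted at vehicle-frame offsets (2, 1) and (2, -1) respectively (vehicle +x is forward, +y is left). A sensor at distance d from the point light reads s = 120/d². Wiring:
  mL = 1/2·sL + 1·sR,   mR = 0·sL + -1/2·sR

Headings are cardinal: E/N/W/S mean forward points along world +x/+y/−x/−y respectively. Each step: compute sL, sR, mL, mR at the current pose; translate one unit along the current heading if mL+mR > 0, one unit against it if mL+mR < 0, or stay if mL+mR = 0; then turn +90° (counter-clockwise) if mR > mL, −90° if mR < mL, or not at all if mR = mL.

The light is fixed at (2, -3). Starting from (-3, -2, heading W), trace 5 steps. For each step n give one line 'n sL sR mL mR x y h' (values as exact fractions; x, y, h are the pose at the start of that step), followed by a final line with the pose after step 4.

n=0: pose=(-3,-2,W); sL=120/49, sR=120/53; mL=9060/2597, mR=-60/53; mL+mR=6120/2597 → advance +1; mR−mL=-12000/2597 → turn -1·90°
n=1: pose=(-4,-2,N); sL=60/29, sR=60/17; mL=2250/493, mR=-30/17; mL+mR=1380/493 → advance +1; mR−mL=-3120/493 → turn -1·90°
n=2: pose=(-4,-1,E); sL=24/5, sR=120/17; mL=804/85, mR=-60/17; mL+mR=504/85 → advance +1; mR−mL=-1104/85 → turn -1·90°
n=3: pose=(-3,-1,S); sL=15/2, sR=10/3; mL=85/12, mR=-5/3; mL+mR=65/12 → advance +1; mR−mL=-35/4 → turn -1·90°
n=4: pose=(-3,-2,W); sL=120/49, sR=120/53; mL=9060/2597, mR=-60/53; mL+mR=6120/2597 → advance +1; mR−mL=-12000/2597 → turn -1·90°

0 120/49 120/53 9060/2597 -60/53 -3 -2 W
1 60/29 60/17 2250/493 -30/17 -4 -2 N
2 24/5 120/17 804/85 -60/17 -4 -1 E
3 15/2 10/3 85/12 -5/3 -3 -1 S
4 120/49 120/53 9060/2597 -60/53 -3 -2 W
final -4 -2 N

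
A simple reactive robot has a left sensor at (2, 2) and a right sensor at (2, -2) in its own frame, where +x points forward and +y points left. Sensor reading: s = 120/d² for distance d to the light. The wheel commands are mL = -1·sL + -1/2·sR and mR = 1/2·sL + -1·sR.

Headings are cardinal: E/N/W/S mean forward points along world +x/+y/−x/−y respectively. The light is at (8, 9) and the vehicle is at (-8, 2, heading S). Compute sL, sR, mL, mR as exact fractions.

120/277 8/27 -4348/7479 -596/7479

left sensor world pos  = (-6, 0); dL² = 277
right sensor world pos = (-10, 0); dR² = 405
sL = 120/277 = 120/277
sR = 120/405 = 8/27
mL = -1·sL + -1/2·sR = -4348/7479
mR = 1/2·sL + -1·sR = -596/7479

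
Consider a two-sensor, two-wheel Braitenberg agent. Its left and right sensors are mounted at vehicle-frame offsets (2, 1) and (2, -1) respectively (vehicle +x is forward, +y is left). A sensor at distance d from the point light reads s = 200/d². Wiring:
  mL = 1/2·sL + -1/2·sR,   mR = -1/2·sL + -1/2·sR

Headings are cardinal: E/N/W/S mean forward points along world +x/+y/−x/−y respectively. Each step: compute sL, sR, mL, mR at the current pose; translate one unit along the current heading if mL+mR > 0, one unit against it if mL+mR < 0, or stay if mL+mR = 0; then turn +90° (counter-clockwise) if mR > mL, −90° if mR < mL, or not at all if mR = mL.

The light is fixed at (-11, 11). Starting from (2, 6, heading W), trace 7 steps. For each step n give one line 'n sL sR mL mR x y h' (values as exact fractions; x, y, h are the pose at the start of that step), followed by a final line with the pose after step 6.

0 200/157 200/137 -2000/21509 -29400/21509 2 6 W
1 100/89 100/117 1400/10413 -10300/10413 3 6 N
2 200/281 40/61 480/17141 -11720/17141 3 5 E
3 10/13 25/26 -5/52 -45/52 2 5 S
4 200/157 200/137 -2000/21509 -29400/21509 2 6 W
5 100/89 100/117 1400/10413 -10300/10413 3 6 N
6 200/281 40/61 480/17141 -11720/17141 3 5 E
final 2 5 S

n=0: pose=(2,6,W); sL=200/157, sR=200/137; mL=-2000/21509, mR=-29400/21509; mL+mR=-200/137 → advance -1; mR−mL=-200/157 → turn -1·90°
n=1: pose=(3,6,N); sL=100/89, sR=100/117; mL=1400/10413, mR=-10300/10413; mL+mR=-100/117 → advance -1; mR−mL=-100/89 → turn -1·90°
n=2: pose=(3,5,E); sL=200/281, sR=40/61; mL=480/17141, mR=-11720/17141; mL+mR=-40/61 → advance -1; mR−mL=-200/281 → turn -1·90°
n=3: pose=(2,5,S); sL=10/13, sR=25/26; mL=-5/52, mR=-45/52; mL+mR=-25/26 → advance -1; mR−mL=-10/13 → turn -1·90°
n=4: pose=(2,6,W); sL=200/157, sR=200/137; mL=-2000/21509, mR=-29400/21509; mL+mR=-200/137 → advance -1; mR−mL=-200/157 → turn -1·90°
n=5: pose=(3,6,N); sL=100/89, sR=100/117; mL=1400/10413, mR=-10300/10413; mL+mR=-100/117 → advance -1; mR−mL=-100/89 → turn -1·90°
n=6: pose=(3,5,E); sL=200/281, sR=40/61; mL=480/17141, mR=-11720/17141; mL+mR=-40/61 → advance -1; mR−mL=-200/281 → turn -1·90°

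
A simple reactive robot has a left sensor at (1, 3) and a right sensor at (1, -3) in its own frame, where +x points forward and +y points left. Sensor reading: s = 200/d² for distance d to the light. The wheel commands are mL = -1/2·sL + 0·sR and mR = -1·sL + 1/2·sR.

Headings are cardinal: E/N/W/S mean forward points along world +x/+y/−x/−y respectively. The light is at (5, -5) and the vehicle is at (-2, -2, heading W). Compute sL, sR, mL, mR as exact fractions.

left sensor world pos  = (-3, -5); dL² = 64
right sensor world pos = (-3, 1); dR² = 100
sL = 200/64 = 25/8
sR = 200/100 = 2
mL = -1/2·sL + 0·sR = -25/16
mR = -1·sL + 1/2·sR = -17/8

25/8 2 -25/16 -17/8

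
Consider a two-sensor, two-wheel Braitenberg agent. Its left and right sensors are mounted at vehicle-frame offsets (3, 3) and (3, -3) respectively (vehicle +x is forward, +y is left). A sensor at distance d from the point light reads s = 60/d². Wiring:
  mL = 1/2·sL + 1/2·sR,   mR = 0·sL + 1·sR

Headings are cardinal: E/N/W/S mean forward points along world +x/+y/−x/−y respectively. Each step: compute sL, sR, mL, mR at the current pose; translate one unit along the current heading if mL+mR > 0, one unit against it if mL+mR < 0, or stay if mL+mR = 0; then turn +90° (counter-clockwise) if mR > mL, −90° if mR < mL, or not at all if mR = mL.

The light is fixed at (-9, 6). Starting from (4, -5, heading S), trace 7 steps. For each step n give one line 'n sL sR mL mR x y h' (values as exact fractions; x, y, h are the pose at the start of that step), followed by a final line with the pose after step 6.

n=0: pose=(4,-5,S); sL=15/113, sR=15/74; mL=2805/16724, mR=15/74; mL+mR=6195/16724 → advance +1; mR−mL=585/16724 → turn +1·90°
n=1: pose=(4,-6,E); sL=60/337, sR=60/481; mL=24540/162097, mR=60/481; mL+mR=44760/162097 → advance +1; mR−mL=-4320/162097 → turn -1·90°
n=2: pose=(5,-6,S); sL=30/257, sR=30/173; mL=6450/44461, mR=30/173; mL+mR=14160/44461 → advance +1; mR−mL=1260/44461 → turn +1·90°
n=3: pose=(5,-7,E); sL=60/389, sR=12/109; mL=5604/42401, mR=12/109; mL+mR=10272/42401 → advance +1; mR−mL=-936/42401 → turn -1·90°
n=4: pose=(6,-7,S); sL=3/29, sR=3/20; mL=147/1160, mR=3/20; mL+mR=321/1160 → advance +1; mR−mL=27/1160 → turn +1·90°
n=5: pose=(6,-8,E); sL=12/89, sR=60/613; mL=6348/54557, mR=60/613; mL+mR=11688/54557 → advance +1; mR−mL=-1008/54557 → turn -1·90°
n=6: pose=(7,-8,S); sL=6/65, sR=30/229; mL=1662/14885, mR=30/229; mL+mR=3612/14885 → advance +1; mR−mL=288/14885 → turn +1·90°

0 15/113 15/74 2805/16724 15/74 4 -5 S
1 60/337 60/481 24540/162097 60/481 4 -6 E
2 30/257 30/173 6450/44461 30/173 5 -6 S
3 60/389 12/109 5604/42401 12/109 5 -7 E
4 3/29 3/20 147/1160 3/20 6 -7 S
5 12/89 60/613 6348/54557 60/613 6 -8 E
6 6/65 30/229 1662/14885 30/229 7 -8 S
final 7 -9 E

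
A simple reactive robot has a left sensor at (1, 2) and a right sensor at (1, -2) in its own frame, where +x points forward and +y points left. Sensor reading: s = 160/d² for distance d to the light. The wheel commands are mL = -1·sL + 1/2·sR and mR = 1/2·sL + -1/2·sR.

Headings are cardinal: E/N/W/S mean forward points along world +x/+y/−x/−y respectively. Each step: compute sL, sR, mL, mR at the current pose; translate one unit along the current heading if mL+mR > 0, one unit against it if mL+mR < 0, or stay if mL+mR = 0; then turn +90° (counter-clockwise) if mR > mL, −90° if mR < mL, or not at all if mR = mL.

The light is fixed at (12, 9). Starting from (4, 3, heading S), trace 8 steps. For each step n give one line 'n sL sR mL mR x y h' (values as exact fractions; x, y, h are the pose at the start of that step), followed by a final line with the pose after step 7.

n=0: pose=(4,3,S); sL=32/17, sR=160/149; mL=-3408/2533, mR=1024/2533; mL+mR=-16/17 → advance -1; mR−mL=4432/2533 → turn +1·90°
n=1: pose=(4,4,E); sL=80/29, sR=80/49; mL=-2760/1421, mR=800/1421; mL+mR=-40/29 → advance -1; mR−mL=3560/1421 → turn +1·90°
n=2: pose=(3,4,N); sL=160/137, sR=32/13; mL=112/1781, mR=-1152/1781; mL+mR=-80/137 → advance -1; mR−mL=-1264/1781 → turn -1·90°
n=3: pose=(3,3,E); sL=2, sR=5/4; mL=-11/8, mR=3/8; mL+mR=-1 → advance -1; mR−mL=7/4 → turn +1·90°
n=4: pose=(2,3,N); sL=160/169, sR=160/89; mL=-720/15041, mR=-6400/15041; mL+mR=-80/169 → advance -1; mR−mL=-5680/15041 → turn -1·90°
n=5: pose=(2,2,E); sL=80/53, sR=80/81; mL=-4360/4293, mR=1120/4293; mL+mR=-40/53 → advance -1; mR−mL=5480/4293 → turn +1·90°
n=6: pose=(1,2,N); sL=32/41, sR=160/117; mL=-464/4797, mR=-1408/4797; mL+mR=-16/41 → advance -1; mR−mL=-944/4797 → turn -1·90°
n=7: pose=(1,1,E); sL=20/17, sR=4/5; mL=-66/85, mR=16/85; mL+mR=-10/17 → advance -1; mR−mL=82/85 → turn +1·90°

0 32/17 160/149 -3408/2533 1024/2533 4 3 S
1 80/29 80/49 -2760/1421 800/1421 4 4 E
2 160/137 32/13 112/1781 -1152/1781 3 4 N
3 2 5/4 -11/8 3/8 3 3 E
4 160/169 160/89 -720/15041 -6400/15041 2 3 N
5 80/53 80/81 -4360/4293 1120/4293 2 2 E
6 32/41 160/117 -464/4797 -1408/4797 1 2 N
7 20/17 4/5 -66/85 16/85 1 1 E
final 0 1 N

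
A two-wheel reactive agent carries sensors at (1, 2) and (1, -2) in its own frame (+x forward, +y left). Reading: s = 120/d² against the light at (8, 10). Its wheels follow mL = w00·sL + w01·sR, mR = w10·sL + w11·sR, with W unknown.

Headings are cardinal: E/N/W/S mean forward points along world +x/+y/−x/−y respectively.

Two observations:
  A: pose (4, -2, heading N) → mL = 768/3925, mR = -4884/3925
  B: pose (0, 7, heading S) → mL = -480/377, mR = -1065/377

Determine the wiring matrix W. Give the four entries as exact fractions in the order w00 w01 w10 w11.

-1 1 -1 -1/2

obs A: pose=(4,-2,N) → sL=120/157, sR=24/25, mL=768/3925, mR=-4884/3925
obs B: pose=(0,7,S) → sL=30/13, sR=30/29, mL=-480/377, mR=-1065/377
sensor matrix S = [[120/157, 24/25], [30/13, 30/29]]; det S = -421632/295945
solve [mL_A; mL_B] = S·[w00; w01] and [mR_A; mR_B] = S·[w10; w11]:
  w00 = -1, w01 = 1, w10 = -1, w11 = -1/2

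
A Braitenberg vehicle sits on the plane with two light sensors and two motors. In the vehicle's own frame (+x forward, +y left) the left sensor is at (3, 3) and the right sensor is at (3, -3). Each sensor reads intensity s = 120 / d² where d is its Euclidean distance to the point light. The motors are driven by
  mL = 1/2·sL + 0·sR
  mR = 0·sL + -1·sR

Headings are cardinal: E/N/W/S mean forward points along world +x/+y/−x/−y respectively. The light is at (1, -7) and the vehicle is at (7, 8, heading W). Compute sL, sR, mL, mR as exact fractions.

40/51 40/111 20/51 -40/111

left sensor world pos  = (4, 5); dL² = 153
right sensor world pos = (4, 11); dR² = 333
sL = 120/153 = 40/51
sR = 120/333 = 40/111
mL = 1/2·sL + 0·sR = 20/51
mR = 0·sL + -1·sR = -40/111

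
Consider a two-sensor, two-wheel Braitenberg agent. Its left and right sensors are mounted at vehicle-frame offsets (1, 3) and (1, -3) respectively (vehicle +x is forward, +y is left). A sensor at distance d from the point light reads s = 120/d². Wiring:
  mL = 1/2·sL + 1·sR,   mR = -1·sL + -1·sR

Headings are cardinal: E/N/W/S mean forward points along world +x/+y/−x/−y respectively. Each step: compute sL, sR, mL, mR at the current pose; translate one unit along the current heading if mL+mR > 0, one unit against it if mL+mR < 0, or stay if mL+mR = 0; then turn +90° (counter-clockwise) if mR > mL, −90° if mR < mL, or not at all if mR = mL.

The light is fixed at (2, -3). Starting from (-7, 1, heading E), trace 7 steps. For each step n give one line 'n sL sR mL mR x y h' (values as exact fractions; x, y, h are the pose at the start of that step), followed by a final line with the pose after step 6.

n=0: pose=(-7,1,E); sL=120/113, sR=24/13; mL=3492/1469, mR=-4272/1469; mL+mR=-60/113 → advance -1; mR−mL=-7764/1469 → turn -1·90°
n=1: pose=(-8,1,S); sL=60/29, sR=60/89; mL=4410/2581, mR=-7080/2581; mL+mR=-30/29 → advance -1; mR−mL=-11490/2581 → turn -1·90°
n=2: pose=(-8,2,W); sL=24/25, sR=24/37; mL=1044/925, mR=-1488/925; mL+mR=-12/25 → advance -1; mR−mL=-2532/925 → turn -1·90°
n=3: pose=(-7,2,N); sL=2/3, sR=5/3; mL=2, mR=-7/3; mL+mR=-1/3 → advance -1; mR−mL=-13/3 → turn -1·90°
n=4: pose=(-7,1,E); sL=120/113, sR=24/13; mL=3492/1469, mR=-4272/1469; mL+mR=-60/113 → advance -1; mR−mL=-7764/1469 → turn -1·90°
n=5: pose=(-8,1,S); sL=60/29, sR=60/89; mL=4410/2581, mR=-7080/2581; mL+mR=-30/29 → advance -1; mR−mL=-11490/2581 → turn -1·90°
n=6: pose=(-8,2,W); sL=24/25, sR=24/37; mL=1044/925, mR=-1488/925; mL+mR=-12/25 → advance -1; mR−mL=-2532/925 → turn -1·90°

0 120/113 24/13 3492/1469 -4272/1469 -7 1 E
1 60/29 60/89 4410/2581 -7080/2581 -8 1 S
2 24/25 24/37 1044/925 -1488/925 -8 2 W
3 2/3 5/3 2 -7/3 -7 2 N
4 120/113 24/13 3492/1469 -4272/1469 -7 1 E
5 60/29 60/89 4410/2581 -7080/2581 -8 1 S
6 24/25 24/37 1044/925 -1488/925 -8 2 W
final -7 2 N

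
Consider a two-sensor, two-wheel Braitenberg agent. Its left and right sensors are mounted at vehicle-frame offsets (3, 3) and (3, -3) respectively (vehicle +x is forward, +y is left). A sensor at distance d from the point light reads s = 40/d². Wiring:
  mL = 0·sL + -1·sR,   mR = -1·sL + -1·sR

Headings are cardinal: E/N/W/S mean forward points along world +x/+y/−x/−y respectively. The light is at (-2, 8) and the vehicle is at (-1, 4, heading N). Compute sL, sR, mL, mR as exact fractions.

8 40/17 -40/17 -176/17

left sensor world pos  = (-4, 7); dL² = 5
right sensor world pos = (2, 7); dR² = 17
sL = 40/5 = 8
sR = 40/17 = 40/17
mL = 0·sL + -1·sR = -40/17
mR = -1·sL + -1·sR = -176/17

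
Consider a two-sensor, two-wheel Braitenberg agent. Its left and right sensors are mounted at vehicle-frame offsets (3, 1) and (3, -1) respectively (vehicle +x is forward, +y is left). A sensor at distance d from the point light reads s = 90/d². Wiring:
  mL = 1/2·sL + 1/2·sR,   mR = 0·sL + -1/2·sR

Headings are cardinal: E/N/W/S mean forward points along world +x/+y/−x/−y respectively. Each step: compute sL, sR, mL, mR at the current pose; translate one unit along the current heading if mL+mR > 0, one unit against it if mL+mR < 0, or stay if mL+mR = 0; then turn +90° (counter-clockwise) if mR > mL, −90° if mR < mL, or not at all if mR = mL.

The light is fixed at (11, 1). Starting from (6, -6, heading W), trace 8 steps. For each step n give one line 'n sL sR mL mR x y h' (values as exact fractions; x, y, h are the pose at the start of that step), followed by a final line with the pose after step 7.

0 45/64 9/10 513/640 -9/20 6 -6 W
1 18/13 90/41 954/533 -45/41 5 -6 N
2 45/17 45/29 1035/493 -45/58 5 -5 E
3 90/97 10/13 1070/1261 -5/13 6 -5 S
4 45/64 9/10 513/640 -9/20 6 -6 W
5 18/13 90/41 954/533 -45/41 5 -6 N
6 45/17 45/29 1035/493 -45/58 5 -5 E
7 90/97 10/13 1070/1261 -5/13 6 -5 S
final 6 -6 W

n=0: pose=(6,-6,W); sL=45/64, sR=9/10; mL=513/640, mR=-9/20; mL+mR=45/128 → advance +1; mR−mL=-801/640 → turn -1·90°
n=1: pose=(5,-6,N); sL=18/13, sR=90/41; mL=954/533, mR=-45/41; mL+mR=9/13 → advance +1; mR−mL=-1539/533 → turn -1·90°
n=2: pose=(5,-5,E); sL=45/17, sR=45/29; mL=1035/493, mR=-45/58; mL+mR=45/34 → advance +1; mR−mL=-2835/986 → turn -1·90°
n=3: pose=(6,-5,S); sL=90/97, sR=10/13; mL=1070/1261, mR=-5/13; mL+mR=45/97 → advance +1; mR−mL=-1555/1261 → turn -1·90°
n=4: pose=(6,-6,W); sL=45/64, sR=9/10; mL=513/640, mR=-9/20; mL+mR=45/128 → advance +1; mR−mL=-801/640 → turn -1·90°
n=5: pose=(5,-6,N); sL=18/13, sR=90/41; mL=954/533, mR=-45/41; mL+mR=9/13 → advance +1; mR−mL=-1539/533 → turn -1·90°
n=6: pose=(5,-5,E); sL=45/17, sR=45/29; mL=1035/493, mR=-45/58; mL+mR=45/34 → advance +1; mR−mL=-2835/986 → turn -1·90°
n=7: pose=(6,-5,S); sL=90/97, sR=10/13; mL=1070/1261, mR=-5/13; mL+mR=45/97 → advance +1; mR−mL=-1555/1261 → turn -1·90°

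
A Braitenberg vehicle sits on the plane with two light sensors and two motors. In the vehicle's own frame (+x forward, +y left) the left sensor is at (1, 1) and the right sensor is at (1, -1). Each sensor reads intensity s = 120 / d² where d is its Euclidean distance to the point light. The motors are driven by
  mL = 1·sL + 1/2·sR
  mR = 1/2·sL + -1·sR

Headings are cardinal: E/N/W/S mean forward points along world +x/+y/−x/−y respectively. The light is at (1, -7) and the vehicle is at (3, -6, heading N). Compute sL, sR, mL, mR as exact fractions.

24 120/13 372/13 36/13

left sensor world pos  = (2, -5); dL² = 5
right sensor world pos = (4, -5); dR² = 13
sL = 120/5 = 24
sR = 120/13 = 120/13
mL = 1·sL + 1/2·sR = 372/13
mR = 1/2·sL + -1·sR = 36/13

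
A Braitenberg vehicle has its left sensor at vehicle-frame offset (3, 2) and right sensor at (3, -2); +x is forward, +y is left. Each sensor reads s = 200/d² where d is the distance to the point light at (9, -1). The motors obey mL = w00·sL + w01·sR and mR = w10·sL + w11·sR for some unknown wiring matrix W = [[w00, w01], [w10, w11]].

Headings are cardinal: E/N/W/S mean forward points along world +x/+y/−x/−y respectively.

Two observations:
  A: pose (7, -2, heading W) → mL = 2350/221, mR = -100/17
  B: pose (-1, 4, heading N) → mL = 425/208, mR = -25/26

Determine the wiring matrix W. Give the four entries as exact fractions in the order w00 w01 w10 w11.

obs A: pose=(7,-2,W) → sL=100/17, sR=100/13, mL=2350/221, mR=-100/17
obs B: pose=(-1,4,N) → sL=25/26, sR=25/16, mL=425/208, mR=-25/26
sensor matrix S = [[100/17, 100/13], [25/26, 25/16]]; det S = 20625/11492
solve [mL_A; mL_B] = S·[w00; w01] and [mR_A; mR_B] = S·[w10; w11]:
  w00 = 1/2, w01 = 1, w10 = -1, w11 = 0

1/2 1 -1 0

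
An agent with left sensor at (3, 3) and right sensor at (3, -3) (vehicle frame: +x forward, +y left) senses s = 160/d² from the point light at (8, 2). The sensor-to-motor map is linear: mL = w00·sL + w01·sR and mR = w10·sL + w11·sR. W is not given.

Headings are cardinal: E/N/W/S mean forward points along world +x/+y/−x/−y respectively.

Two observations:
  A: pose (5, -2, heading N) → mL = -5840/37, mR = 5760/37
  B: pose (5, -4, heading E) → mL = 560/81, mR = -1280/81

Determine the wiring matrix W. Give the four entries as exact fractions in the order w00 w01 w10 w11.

obs A: pose=(5,-2,N) → sL=160/37, sR=160, mL=-5840/37, mR=5760/37
obs B: pose=(5,-4,E) → sL=160/9, sR=160/81, mL=560/81, mR=-1280/81
sensor matrix S = [[160/37, 160], [160/9, 160/81]]; det S = -8499200/2997
solve [mL_A; mL_B] = S·[w00; w01] and [mR_A; mR_B] = S·[w10; w11]:
  w00 = 1/2, w01 = -1, w10 = -1, w11 = 1

1/2 -1 -1 1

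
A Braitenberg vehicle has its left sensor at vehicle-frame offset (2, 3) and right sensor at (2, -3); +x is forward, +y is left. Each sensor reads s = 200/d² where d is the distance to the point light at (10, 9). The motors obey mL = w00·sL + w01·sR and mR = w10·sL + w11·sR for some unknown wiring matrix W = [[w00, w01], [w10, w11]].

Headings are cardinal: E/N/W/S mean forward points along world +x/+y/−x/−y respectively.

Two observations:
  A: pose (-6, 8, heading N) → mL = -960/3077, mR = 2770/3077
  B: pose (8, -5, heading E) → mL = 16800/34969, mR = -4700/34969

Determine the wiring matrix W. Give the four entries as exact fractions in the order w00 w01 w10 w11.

1/2 -1/2 -1/2 1

obs A: pose=(-6,8,N) → sL=100/181, sR=20/17, mL=-960/3077, mR=2770/3077
obs B: pose=(8,-5,E) → sL=200/121, sR=200/289, mL=16800/34969, mR=-4700/34969
sensor matrix S = [[100/181, 20/17], [200/121, 200/289]]; det S = -9888000/6329389
solve [mL_A; mL_B] = S·[w00; w01] and [mR_A; mR_B] = S·[w10; w11]:
  w00 = 1/2, w01 = -1/2, w10 = -1/2, w11 = 1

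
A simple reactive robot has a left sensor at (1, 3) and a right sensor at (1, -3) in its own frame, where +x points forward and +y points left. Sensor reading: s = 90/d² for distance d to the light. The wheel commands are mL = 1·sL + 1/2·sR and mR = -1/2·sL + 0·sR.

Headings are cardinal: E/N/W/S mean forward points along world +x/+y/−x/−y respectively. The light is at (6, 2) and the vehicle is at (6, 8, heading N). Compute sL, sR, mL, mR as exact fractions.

45/29 45/29 135/58 -45/58

left sensor world pos  = (3, 9); dL² = 58
right sensor world pos = (9, 9); dR² = 58
sL = 90/58 = 45/29
sR = 90/58 = 45/29
mL = 1·sL + 1/2·sR = 135/58
mR = -1/2·sL + 0·sR = -45/58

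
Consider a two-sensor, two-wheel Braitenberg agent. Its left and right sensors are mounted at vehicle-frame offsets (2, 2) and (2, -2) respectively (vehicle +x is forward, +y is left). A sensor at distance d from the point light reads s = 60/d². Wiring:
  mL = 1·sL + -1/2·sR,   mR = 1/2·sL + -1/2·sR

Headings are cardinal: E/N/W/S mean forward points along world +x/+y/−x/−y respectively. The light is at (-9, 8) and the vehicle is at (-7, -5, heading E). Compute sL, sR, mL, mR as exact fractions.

60/137 60/241 10350/33017 3120/33017

left sensor world pos  = (-5, -3); dL² = 137
right sensor world pos = (-5, -7); dR² = 241
sL = 60/137 = 60/137
sR = 60/241 = 60/241
mL = 1·sL + -1/2·sR = 10350/33017
mR = 1/2·sL + -1/2·sR = 3120/33017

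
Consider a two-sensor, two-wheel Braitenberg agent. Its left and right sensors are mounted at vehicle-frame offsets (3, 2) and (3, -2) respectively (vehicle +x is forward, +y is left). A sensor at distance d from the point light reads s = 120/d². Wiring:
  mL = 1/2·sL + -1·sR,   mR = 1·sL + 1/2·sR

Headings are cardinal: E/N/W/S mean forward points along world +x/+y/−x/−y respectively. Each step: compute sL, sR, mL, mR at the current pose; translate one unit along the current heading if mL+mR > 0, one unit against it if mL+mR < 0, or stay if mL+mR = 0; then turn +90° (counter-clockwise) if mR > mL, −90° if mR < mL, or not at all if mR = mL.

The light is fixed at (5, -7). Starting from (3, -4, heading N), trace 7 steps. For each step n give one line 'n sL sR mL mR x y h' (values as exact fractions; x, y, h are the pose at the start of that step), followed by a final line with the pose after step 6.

0 30/13 10/3 -85/39 155/39 3 -4 N
1 120/29 120/61 180/1769 9060/1769 3 -3 W
2 60 60/13 330/13 810/13 2 -3 S
3 24/5 120 -588/5 324/5 2 -4 E
4 5/3 3 -13/6 19/6 1 -4 N
5 120/53 24/17 -252/901 2676/901 1 -3 W
6 12 12/5 18/5 66/5 0 -3 S
final 0 -4 E

n=0: pose=(3,-4,N); sL=30/13, sR=10/3; mL=-85/39, mR=155/39; mL+mR=70/39 → advance +1; mR−mL=80/13 → turn +1·90°
n=1: pose=(3,-3,W); sL=120/29, sR=120/61; mL=180/1769, mR=9060/1769; mL+mR=9240/1769 → advance +1; mR−mL=8880/1769 → turn +1·90°
n=2: pose=(2,-3,S); sL=60, sR=60/13; mL=330/13, mR=810/13; mL+mR=1140/13 → advance +1; mR−mL=480/13 → turn +1·90°
n=3: pose=(2,-4,E); sL=24/5, sR=120; mL=-588/5, mR=324/5; mL+mR=-264/5 → advance -1; mR−mL=912/5 → turn +1·90°
n=4: pose=(1,-4,N); sL=5/3, sR=3; mL=-13/6, mR=19/6; mL+mR=1 → advance +1; mR−mL=16/3 → turn +1·90°
n=5: pose=(1,-3,W); sL=120/53, sR=24/17; mL=-252/901, mR=2676/901; mL+mR=2424/901 → advance +1; mR−mL=2928/901 → turn +1·90°
n=6: pose=(0,-3,S); sL=12, sR=12/5; mL=18/5, mR=66/5; mL+mR=84/5 → advance +1; mR−mL=48/5 → turn +1·90°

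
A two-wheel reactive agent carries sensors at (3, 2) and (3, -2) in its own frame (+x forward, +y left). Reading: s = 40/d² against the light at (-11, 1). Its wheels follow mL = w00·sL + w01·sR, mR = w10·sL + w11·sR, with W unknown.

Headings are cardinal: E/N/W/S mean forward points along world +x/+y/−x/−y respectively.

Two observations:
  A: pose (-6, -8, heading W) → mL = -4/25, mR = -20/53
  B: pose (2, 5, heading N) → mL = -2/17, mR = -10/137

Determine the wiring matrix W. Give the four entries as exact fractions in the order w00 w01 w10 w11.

obs A: pose=(-6,-8,W) → sL=8/25, sR=40/53, mL=-4/25, mR=-20/53
obs B: pose=(2,5,N) → sL=4/17, sR=20/137, mL=-2/17, mR=-10/137
sensor matrix S = [[8/25, 40/53], [4/17, 20/137]]; det S = -80768/617185
solve [mL_A; mL_B] = S·[w00; w01] and [mR_A; mR_B] = S·[w10; w11]:
  w00 = -1/2, w01 = 0, w10 = 0, w11 = -1/2

-1/2 0 0 -1/2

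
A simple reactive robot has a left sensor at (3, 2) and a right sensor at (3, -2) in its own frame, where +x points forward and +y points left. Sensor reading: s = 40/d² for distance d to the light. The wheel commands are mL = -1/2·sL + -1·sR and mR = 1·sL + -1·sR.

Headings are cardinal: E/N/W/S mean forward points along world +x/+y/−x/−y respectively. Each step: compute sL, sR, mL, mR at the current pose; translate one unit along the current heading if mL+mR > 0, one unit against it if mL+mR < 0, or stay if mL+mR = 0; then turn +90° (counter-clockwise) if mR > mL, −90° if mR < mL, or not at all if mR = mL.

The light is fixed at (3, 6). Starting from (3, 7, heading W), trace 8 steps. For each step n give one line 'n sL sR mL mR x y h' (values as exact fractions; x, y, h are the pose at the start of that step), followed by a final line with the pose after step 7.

0 4 20/9 -38/9 16/9 3 7 W
1 40/13 8 -124/13 -64/13 4 7 S
2 5/4 5/2 -25/8 -5/4 4 8 E
3 40/29 40/29 -60/29 0 3 8 N
4 4 20/9 -38/9 16/9 3 7 W
5 40/13 8 -124/13 -64/13 4 7 S
6 5/4 5/2 -25/8 -5/4 4 8 E
7 40/29 40/29 -60/29 0 3 8 N
final 3 7 W

n=0: pose=(3,7,W); sL=4, sR=20/9; mL=-38/9, mR=16/9; mL+mR=-22/9 → advance -1; mR−mL=6 → turn +1·90°
n=1: pose=(4,7,S); sL=40/13, sR=8; mL=-124/13, mR=-64/13; mL+mR=-188/13 → advance -1; mR−mL=60/13 → turn +1·90°
n=2: pose=(4,8,E); sL=5/4, sR=5/2; mL=-25/8, mR=-5/4; mL+mR=-35/8 → advance -1; mR−mL=15/8 → turn +1·90°
n=3: pose=(3,8,N); sL=40/29, sR=40/29; mL=-60/29, mR=0; mL+mR=-60/29 → advance -1; mR−mL=60/29 → turn +1·90°
n=4: pose=(3,7,W); sL=4, sR=20/9; mL=-38/9, mR=16/9; mL+mR=-22/9 → advance -1; mR−mL=6 → turn +1·90°
n=5: pose=(4,7,S); sL=40/13, sR=8; mL=-124/13, mR=-64/13; mL+mR=-188/13 → advance -1; mR−mL=60/13 → turn +1·90°
n=6: pose=(4,8,E); sL=5/4, sR=5/2; mL=-25/8, mR=-5/4; mL+mR=-35/8 → advance -1; mR−mL=15/8 → turn +1·90°
n=7: pose=(3,8,N); sL=40/29, sR=40/29; mL=-60/29, mR=0; mL+mR=-60/29 → advance -1; mR−mL=60/29 → turn +1·90°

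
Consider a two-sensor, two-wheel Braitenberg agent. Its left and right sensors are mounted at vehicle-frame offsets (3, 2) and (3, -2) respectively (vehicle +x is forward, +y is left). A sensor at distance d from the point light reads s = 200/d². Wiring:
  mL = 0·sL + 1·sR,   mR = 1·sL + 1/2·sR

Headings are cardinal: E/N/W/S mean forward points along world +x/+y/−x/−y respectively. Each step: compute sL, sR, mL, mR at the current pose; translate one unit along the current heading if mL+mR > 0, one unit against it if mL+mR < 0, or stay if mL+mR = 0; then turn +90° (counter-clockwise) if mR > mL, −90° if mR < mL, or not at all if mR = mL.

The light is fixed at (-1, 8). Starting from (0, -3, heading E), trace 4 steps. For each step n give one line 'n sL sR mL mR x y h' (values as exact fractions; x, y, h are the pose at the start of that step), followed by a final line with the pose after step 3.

n=0: pose=(0,-3,E); sL=200/97, sR=40/37; mL=40/37, mR=9340/3589; mL+mR=13220/3589 → advance +1; mR−mL=5460/3589 → turn +1·90°
n=1: pose=(1,-3,N); sL=25/8, sR=5/2; mL=5/2, mR=35/8; mL+mR=55/8 → advance +1; mR−mL=15/8 → turn +1·90°
n=2: pose=(1,-2,W); sL=40/29, sR=40/13; mL=40/13, mR=1100/377; mL+mR=2260/377 → advance +1; mR−mL=-60/377 → turn -1·90°
n=3: pose=(0,-2,N); sL=4, sR=100/29; mL=100/29, mR=166/29; mL+mR=266/29 → advance +1; mR−mL=66/29 → turn +1·90°

0 200/97 40/37 40/37 9340/3589 0 -3 E
1 25/8 5/2 5/2 35/8 1 -3 N
2 40/29 40/13 40/13 1100/377 1 -2 W
3 4 100/29 100/29 166/29 0 -2 N
final 0 -1 W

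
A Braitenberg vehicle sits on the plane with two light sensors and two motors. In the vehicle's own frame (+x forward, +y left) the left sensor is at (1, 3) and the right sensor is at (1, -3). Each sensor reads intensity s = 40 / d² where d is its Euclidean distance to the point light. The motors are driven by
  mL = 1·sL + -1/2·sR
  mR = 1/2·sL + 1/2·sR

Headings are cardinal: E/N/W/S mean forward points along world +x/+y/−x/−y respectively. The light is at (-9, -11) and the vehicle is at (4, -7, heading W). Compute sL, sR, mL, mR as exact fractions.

8/29 40/193 964/5597 1352/5597

left sensor world pos  = (3, -10); dL² = 145
right sensor world pos = (3, -4); dR² = 193
sL = 40/145 = 8/29
sR = 40/193 = 40/193
mL = 1·sL + -1/2·sR = 964/5597
mR = 1/2·sL + 1/2·sR = 1352/5597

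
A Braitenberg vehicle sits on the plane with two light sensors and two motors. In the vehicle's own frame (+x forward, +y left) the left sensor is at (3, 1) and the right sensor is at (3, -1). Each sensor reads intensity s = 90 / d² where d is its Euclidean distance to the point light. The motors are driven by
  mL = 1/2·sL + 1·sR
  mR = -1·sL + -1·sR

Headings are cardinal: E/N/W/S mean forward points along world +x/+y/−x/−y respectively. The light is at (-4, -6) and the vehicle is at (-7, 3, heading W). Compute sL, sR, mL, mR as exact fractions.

left sensor world pos  = (-10, 2); dL² = 100
right sensor world pos = (-10, 4); dR² = 136
sL = 90/100 = 9/10
sR = 90/136 = 45/68
mL = 1/2·sL + 1·sR = 189/170
mR = -1·sL + -1·sR = -531/340

9/10 45/68 189/170 -531/340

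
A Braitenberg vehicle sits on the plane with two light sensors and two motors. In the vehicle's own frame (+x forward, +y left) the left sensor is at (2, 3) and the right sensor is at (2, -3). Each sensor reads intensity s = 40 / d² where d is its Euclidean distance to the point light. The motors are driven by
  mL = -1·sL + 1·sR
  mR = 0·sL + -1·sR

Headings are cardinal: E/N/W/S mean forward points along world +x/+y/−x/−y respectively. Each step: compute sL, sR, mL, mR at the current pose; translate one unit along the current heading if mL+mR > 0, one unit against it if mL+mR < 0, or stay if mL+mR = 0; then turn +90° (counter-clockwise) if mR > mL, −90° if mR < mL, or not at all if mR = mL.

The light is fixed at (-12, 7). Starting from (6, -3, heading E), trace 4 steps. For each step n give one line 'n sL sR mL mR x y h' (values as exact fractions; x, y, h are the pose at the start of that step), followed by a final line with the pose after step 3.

0 40/449 40/569 -4800/255481 -40/569 6 -3 E
1 5/68 2/17 3/68 -2/17 5 -3 S
2 40/369 40/261 160/3567 -40/261 5 -2 W
3 20/137 4/49 -432/6713 -4/49 6 -2 N
final 6 -3 E

n=0: pose=(6,-3,E); sL=40/449, sR=40/569; mL=-4800/255481, mR=-40/569; mL+mR=-40/449 → advance -1; mR−mL=-13160/255481 → turn -1·90°
n=1: pose=(5,-3,S); sL=5/68, sR=2/17; mL=3/68, mR=-2/17; mL+mR=-5/68 → advance -1; mR−mL=-11/68 → turn -1·90°
n=2: pose=(5,-2,W); sL=40/369, sR=40/261; mL=160/3567, mR=-40/261; mL+mR=-40/369 → advance -1; mR−mL=-2120/10701 → turn -1·90°
n=3: pose=(6,-2,N); sL=20/137, sR=4/49; mL=-432/6713, mR=-4/49; mL+mR=-20/137 → advance -1; mR−mL=-116/6713 → turn -1·90°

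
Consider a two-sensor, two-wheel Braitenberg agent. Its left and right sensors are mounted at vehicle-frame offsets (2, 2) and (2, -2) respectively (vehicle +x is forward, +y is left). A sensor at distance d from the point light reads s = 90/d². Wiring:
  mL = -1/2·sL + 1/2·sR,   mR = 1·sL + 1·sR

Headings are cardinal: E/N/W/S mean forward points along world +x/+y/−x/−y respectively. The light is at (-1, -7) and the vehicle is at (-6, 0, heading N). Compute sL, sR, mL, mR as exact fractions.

left sensor world pos  = (-8, 2); dL² = 130
right sensor world pos = (-4, 2); dR² = 90
sL = 90/130 = 9/13
sR = 90/90 = 1
mL = -1/2·sL + 1/2·sR = 2/13
mR = 1·sL + 1·sR = 22/13

9/13 1 2/13 22/13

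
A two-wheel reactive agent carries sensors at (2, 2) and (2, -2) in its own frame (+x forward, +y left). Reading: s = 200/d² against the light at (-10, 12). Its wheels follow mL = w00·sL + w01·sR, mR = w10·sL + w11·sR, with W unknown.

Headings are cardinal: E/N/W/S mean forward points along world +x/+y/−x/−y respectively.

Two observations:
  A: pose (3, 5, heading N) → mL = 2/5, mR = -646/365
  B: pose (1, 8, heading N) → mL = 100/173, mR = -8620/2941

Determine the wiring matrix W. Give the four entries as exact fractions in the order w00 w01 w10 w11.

obs A: pose=(3,5,N) → sL=100/73, sR=4/5, mL=2/5, mR=-646/365
obs B: pose=(1,8,N) → sL=40/17, sR=200/173, mL=100/173, mR=-8620/2941
sensor matrix S = [[100/73, 4/5], [40/17, 200/173]]; det S = -64128/214693
solve [mL_A; mL_B] = S·[w00; w01] and [mR_A; mR_B] = S·[w10; w11]:
  w00 = 0, w01 = 1/2, w10 = -1, w11 = -1/2

0 1/2 -1 -1/2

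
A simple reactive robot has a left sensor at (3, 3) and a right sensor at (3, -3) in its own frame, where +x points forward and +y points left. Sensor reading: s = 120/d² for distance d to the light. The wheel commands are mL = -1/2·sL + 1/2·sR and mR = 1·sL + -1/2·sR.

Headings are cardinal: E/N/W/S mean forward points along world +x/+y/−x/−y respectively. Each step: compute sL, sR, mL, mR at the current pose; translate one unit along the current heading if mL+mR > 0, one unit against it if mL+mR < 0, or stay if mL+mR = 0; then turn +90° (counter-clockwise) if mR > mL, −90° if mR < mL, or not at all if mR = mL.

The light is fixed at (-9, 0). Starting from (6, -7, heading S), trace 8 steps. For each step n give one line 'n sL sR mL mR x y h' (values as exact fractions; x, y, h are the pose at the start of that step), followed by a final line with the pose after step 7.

0 15/53 30/61 675/6466 120/3233 6 -7 S
1 24/53 120/169 1152/8957 876/8957 6 -8 W
2 60/73 60/157 -2520/11461 7230/11461 5 -8 N
3 120/221 120/137 5040/30277 3180/30277 5 -7 W
4 30/29 15/34 -585/1972 1605/1972 4 -7 N
5 120/181 120/109 4320/19729 2220/19729 4 -6 W
6 4/3 20/39 -16/39 14/13 3 -6 N
7 24/29 24/17 144/493 60/493 3 -5 W
final 2 -5 N

n=0: pose=(6,-7,S); sL=15/53, sR=30/61; mL=675/6466, mR=120/3233; mL+mR=15/106 → advance +1; mR−mL=-435/6466 → turn -1·90°
n=1: pose=(6,-8,W); sL=24/53, sR=120/169; mL=1152/8957, mR=876/8957; mL+mR=12/53 → advance +1; mR−mL=-276/8957 → turn -1·90°
n=2: pose=(5,-8,N); sL=60/73, sR=60/157; mL=-2520/11461, mR=7230/11461; mL+mR=30/73 → advance +1; mR−mL=9750/11461 → turn +1·90°
n=3: pose=(5,-7,W); sL=120/221, sR=120/137; mL=5040/30277, mR=3180/30277; mL+mR=60/221 → advance +1; mR−mL=-1860/30277 → turn -1·90°
n=4: pose=(4,-7,N); sL=30/29, sR=15/34; mL=-585/1972, mR=1605/1972; mL+mR=15/29 → advance +1; mR−mL=1095/986 → turn +1·90°
n=5: pose=(4,-6,W); sL=120/181, sR=120/109; mL=4320/19729, mR=2220/19729; mL+mR=60/181 → advance +1; mR−mL=-2100/19729 → turn -1·90°
n=6: pose=(3,-6,N); sL=4/3, sR=20/39; mL=-16/39, mR=14/13; mL+mR=2/3 → advance +1; mR−mL=58/39 → turn +1·90°
n=7: pose=(3,-5,W); sL=24/29, sR=24/17; mL=144/493, mR=60/493; mL+mR=12/29 → advance +1; mR−mL=-84/493 → turn -1·90°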